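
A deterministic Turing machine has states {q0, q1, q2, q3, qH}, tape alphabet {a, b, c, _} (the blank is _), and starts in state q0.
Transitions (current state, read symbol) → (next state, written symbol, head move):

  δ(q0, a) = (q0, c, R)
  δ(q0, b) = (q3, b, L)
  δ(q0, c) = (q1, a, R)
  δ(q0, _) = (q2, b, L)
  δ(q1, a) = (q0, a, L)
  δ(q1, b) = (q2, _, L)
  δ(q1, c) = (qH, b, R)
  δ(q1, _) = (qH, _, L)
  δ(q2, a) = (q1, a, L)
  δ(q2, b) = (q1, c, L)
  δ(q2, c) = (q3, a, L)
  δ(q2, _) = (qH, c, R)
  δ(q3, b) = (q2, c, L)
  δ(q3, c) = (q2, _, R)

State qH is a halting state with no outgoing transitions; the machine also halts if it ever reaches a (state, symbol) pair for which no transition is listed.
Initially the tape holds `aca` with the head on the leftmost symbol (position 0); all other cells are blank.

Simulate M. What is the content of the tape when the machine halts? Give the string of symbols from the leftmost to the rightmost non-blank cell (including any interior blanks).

c_ab

state=q0 head=0 tape=[a]ca_   (q0,a)→(q0,c,R)
state=q0 head=1 tape=c[c]a_   (q0,c)→(q1,a,R)
state=q1 head=2 tape=ca[a]_   (q1,a)→(q0,a,L)
state=q0 head=1 tape=c[a]a_   (q0,a)→(q0,c,R)
state=q0 head=2 tape=cc[a]_   (q0,a)→(q0,c,R)
state=q0 head=3 tape=ccc[_]   (q0,_)→(q2,b,L)
state=q2 head=2 tape=cc[c]b   (q2,c)→(q3,a,L)
state=q3 head=1 tape=c[c]ab   (q3,c)→(q2,_,R)
state=q2 head=2 tape=c_[a]b   (q2,a)→(q1,a,L)
state=q1 head=1 tape=c[_]ab   (q1,_)→(qH,_,L)
state=qH head=0 tape=[c]_ab
The non-blank tape span at halt is c_ab.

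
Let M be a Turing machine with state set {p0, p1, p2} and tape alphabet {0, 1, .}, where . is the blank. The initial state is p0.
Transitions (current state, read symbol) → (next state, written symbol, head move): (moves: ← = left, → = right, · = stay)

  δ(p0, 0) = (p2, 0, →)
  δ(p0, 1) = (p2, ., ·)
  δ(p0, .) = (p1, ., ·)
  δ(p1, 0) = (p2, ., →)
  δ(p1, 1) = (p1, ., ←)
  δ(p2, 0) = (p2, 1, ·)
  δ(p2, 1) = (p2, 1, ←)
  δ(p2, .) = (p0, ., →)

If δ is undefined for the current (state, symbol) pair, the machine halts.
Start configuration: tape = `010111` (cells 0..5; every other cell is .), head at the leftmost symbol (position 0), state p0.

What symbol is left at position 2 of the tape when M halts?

.

state=p0 head=0 tape=.[0]10111.   (p0,0)→(p2,0,→)
state=p2 head=1 tape=.0[1]0111.   (p2,1)→(p2,1,←)
state=p2 head=0 tape=.[0]10111.   (p2,0)→(p2,1,·)
state=p2 head=0 tape=.[1]10111.   (p2,1)→(p2,1,←)
state=p2 head=-1 tape=[.]110111.   (p2,.)→(p0,.,→)
state=p0 head=0 tape=.[1]10111.   (p0,1)→(p2,.,·)
state=p2 head=0 tape=.[.]10111.   (p2,.)→(p0,.,→)
state=p0 head=1 tape=..[1]0111.   (p0,1)→(p2,.,·)
state=p2 head=1 tape=..[.]0111.   (p2,.)→(p0,.,→)
state=p0 head=2 tape=...[0]111.   (p0,0)→(p2,0,→)
state=p2 head=3 tape=...0[1]11.   (p2,1)→(p2,1,←)
state=p2 head=2 tape=...[0]111.   (p2,0)→(p2,1,·)
state=p2 head=2 tape=...[1]111.   (p2,1)→(p2,1,←)
state=p2 head=1 tape=..[.]1111.   (p2,.)→(p0,.,→)
state=p0 head=2 tape=...[1]111.   (p0,1)→(p2,.,·)
state=p2 head=2 tape=...[.]111.   (p2,.)→(p0,.,→)
state=p0 head=3 tape=....[1]11.   (p0,1)→(p2,.,·)
state=p2 head=3 tape=....[.]11.   (p2,.)→(p0,.,→)
state=p0 head=4 tape=.....[1]1.   (p0,1)→(p2,.,·)
state=p2 head=4 tape=.....[.]1.   (p2,.)→(p0,.,→)
state=p0 head=5 tape=......[1].   (p0,1)→(p2,.,·)
state=p2 head=5 tape=......[.].   (p2,.)→(p0,.,→)
state=p0 head=6 tape=.......[.]   (p0,.)→(p1,.,·)
state=p1 head=6 tape=.......[.]
Cell 2 holds . when M halts.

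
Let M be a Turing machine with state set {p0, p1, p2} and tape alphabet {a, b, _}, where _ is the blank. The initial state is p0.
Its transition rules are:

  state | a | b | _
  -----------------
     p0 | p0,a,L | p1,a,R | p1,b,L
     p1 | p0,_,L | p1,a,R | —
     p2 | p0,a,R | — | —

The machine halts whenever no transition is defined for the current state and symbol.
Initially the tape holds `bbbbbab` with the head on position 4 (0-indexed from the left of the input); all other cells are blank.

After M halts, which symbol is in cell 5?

_

p0 | __bbbb[b]ab   read b → write a, move R, go to p1
p1 | __bbbba[a]b   read a → write _, move L, go to p0
p0 | __bbbb[a]_b   read a → write a, move L, go to p0
p0 | __bbb[b]a_b   read b → write a, move R, go to p1
p1 | __bbba[a]_b   read a → write _, move L, go to p0
p0 | __bbb[a]__b   read a → write a, move L, go to p0
p0 | __bb[b]a__b   read b → write a, move R, go to p1
p1 | __bba[a]__b   read a → write _, move L, go to p0
p0 | __bb[a]___b   read a → write a, move L, go to p0
p0 | __b[b]a___b   read b → write a, move R, go to p1
p1 | __ba[a]___b   read a → write _, move L, go to p0
p0 | __b[a]____b   read a → write a, move L, go to p0
p0 | __[b]a____b   read b → write a, move R, go to p1
p1 | __a[a]____b   read a → write _, move L, go to p0
p0 | __[a]_____b   read a → write a, move L, go to p0
p0 | _[_]a_____b   read _ → write b, move L, go to p1
p1 | [_]ba_____b
Cell 5 holds _ when M halts.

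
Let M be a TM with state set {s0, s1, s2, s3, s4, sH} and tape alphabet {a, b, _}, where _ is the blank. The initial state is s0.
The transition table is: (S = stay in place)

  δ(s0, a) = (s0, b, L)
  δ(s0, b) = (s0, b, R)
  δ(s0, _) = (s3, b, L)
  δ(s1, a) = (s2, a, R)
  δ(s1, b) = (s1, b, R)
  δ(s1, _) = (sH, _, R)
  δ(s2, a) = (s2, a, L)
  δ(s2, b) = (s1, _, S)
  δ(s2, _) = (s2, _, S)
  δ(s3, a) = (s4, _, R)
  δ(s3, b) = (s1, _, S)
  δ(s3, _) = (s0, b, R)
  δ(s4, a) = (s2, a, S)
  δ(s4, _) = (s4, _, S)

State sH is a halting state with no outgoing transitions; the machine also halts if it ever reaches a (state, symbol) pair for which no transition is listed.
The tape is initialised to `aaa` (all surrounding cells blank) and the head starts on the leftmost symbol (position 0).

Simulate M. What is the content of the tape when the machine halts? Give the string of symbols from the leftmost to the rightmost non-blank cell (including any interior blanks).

bbbb_b

state=s0 head=0 tape=__[a]aa_   (s0,a)→(s0,b,L)
state=s0 head=-1 tape=_[_]baa_   (s0,_)→(s3,b,L)
state=s3 head=-2 tape=[_]bbaa_   (s3,_)→(s0,b,R)
state=s0 head=-1 tape=b[b]baa_   (s0,b)→(s0,b,R)
state=s0 head=0 tape=bb[b]aa_   (s0,b)→(s0,b,R)
state=s0 head=1 tape=bbb[a]a_   (s0,a)→(s0,b,L)
state=s0 head=0 tape=bb[b]ba_   (s0,b)→(s0,b,R)
state=s0 head=1 tape=bbb[b]a_   (s0,b)→(s0,b,R)
state=s0 head=2 tape=bbbb[a]_   (s0,a)→(s0,b,L)
state=s0 head=1 tape=bbb[b]b_   (s0,b)→(s0,b,R)
state=s0 head=2 tape=bbbb[b]_   (s0,b)→(s0,b,R)
state=s0 head=3 tape=bbbbb[_]   (s0,_)→(s3,b,L)
state=s3 head=2 tape=bbbb[b]b   (s3,b)→(s1,_,S)
state=s1 head=2 tape=bbbb[_]b   (s1,_)→(sH,_,R)
state=sH head=3 tape=bbbb_[b]
The non-blank tape span at halt is bbbb_b.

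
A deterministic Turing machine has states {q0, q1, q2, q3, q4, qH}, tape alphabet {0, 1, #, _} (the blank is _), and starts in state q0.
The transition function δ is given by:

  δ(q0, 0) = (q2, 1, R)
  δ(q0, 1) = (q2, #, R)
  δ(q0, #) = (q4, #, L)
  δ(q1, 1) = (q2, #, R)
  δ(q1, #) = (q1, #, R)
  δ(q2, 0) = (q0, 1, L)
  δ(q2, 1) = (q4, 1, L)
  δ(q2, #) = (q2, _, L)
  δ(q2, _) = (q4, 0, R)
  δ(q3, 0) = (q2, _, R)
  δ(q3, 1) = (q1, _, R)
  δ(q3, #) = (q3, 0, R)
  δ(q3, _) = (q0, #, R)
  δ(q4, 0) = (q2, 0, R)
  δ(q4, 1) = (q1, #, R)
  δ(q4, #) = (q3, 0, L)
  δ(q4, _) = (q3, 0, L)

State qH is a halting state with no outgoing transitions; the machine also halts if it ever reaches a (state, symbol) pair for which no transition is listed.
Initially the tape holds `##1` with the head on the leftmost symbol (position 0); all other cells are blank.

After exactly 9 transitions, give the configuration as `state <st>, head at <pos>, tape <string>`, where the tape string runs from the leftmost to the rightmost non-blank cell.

state q2, head at -1, tape #11_#1

q0 | ___[#]#1   read # → write #, move L, go to q4
q4 | __[_]##1   read _ → write 0, move L, go to q3
q3 | _[_]0##1   read _ → write #, move R, go to q0
q0 | _#[0]##1   read 0 → write 1, move R, go to q2
q2 | _#1[#]#1   read # → write _, move L, go to q2
q2 | _#[1]_#1   read 1 → write 1, move L, go to q4
q4 | _[#]1_#1   read # → write 0, move L, go to q3
q3 | [_]01_#1   read _ → write #, move R, go to q0
q0 | #[0]1_#1   read 0 → write 1, move R, go to q2
q2 | #1[1]_#1
After 9 steps: state q2, head at -1, tape #11_#1.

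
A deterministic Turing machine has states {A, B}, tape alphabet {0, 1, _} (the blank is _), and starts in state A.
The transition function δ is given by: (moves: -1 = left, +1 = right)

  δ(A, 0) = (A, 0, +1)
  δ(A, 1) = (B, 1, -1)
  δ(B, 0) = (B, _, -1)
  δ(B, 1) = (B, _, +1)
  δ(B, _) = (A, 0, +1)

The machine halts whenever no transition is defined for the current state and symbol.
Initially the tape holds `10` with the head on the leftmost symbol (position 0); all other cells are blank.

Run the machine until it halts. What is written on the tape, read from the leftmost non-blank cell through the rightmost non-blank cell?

0_10

state=A head=0 tape=__[1]0   (A,1)→(B,1,-1)
state=B head=-1 tape=_[_]10   (B,_)→(A,0,+1)
state=A head=0 tape=_0[1]0   (A,1)→(B,1,-1)
state=B head=-1 tape=_[0]10   (B,0)→(B,_,-1)
state=B head=-2 tape=[_]_10   (B,_)→(A,0,+1)
state=A head=-1 tape=0[_]10
The non-blank tape span at halt is 0_10.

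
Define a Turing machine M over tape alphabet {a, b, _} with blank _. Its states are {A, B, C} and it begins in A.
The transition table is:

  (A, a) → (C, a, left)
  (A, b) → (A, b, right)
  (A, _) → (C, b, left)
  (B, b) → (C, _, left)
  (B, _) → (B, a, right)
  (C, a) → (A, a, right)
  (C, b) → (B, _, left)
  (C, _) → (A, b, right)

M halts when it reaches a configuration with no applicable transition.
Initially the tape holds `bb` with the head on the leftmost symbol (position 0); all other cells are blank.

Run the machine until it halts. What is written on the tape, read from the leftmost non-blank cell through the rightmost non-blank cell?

state=A head=0 tape=__[b]b_   (A,b)→(A,b,right)
state=A head=1 tape=__b[b]_   (A,b)→(A,b,right)
state=A head=2 tape=__bb[_]   (A,_)→(C,b,left)
state=C head=1 tape=__b[b]b   (C,b)→(B,_,left)
state=B head=0 tape=__[b]_b   (B,b)→(C,_,left)
state=C head=-1 tape=_[_]__b   (C,_)→(A,b,right)
state=A head=0 tape=_b[_]_b   (A,_)→(C,b,left)
state=C head=-1 tape=_[b]b_b   (C,b)→(B,_,left)
state=B head=-2 tape=[_]_b_b   (B,_)→(B,a,right)
state=B head=-1 tape=a[_]b_b   (B,_)→(B,a,right)
state=B head=0 tape=aa[b]_b   (B,b)→(C,_,left)
state=C head=-1 tape=a[a]__b   (C,a)→(A,a,right)
state=A head=0 tape=aa[_]_b   (A,_)→(C,b,left)
state=C head=-1 tape=a[a]b_b   (C,a)→(A,a,right)
state=A head=0 tape=aa[b]_b   (A,b)→(A,b,right)
state=A head=1 tape=aab[_]b   (A,_)→(C,b,left)
state=C head=0 tape=aa[b]bb   (C,b)→(B,_,left)
state=B head=-1 tape=a[a]_bb
The non-blank tape span at halt is aa_bb.

aa_bb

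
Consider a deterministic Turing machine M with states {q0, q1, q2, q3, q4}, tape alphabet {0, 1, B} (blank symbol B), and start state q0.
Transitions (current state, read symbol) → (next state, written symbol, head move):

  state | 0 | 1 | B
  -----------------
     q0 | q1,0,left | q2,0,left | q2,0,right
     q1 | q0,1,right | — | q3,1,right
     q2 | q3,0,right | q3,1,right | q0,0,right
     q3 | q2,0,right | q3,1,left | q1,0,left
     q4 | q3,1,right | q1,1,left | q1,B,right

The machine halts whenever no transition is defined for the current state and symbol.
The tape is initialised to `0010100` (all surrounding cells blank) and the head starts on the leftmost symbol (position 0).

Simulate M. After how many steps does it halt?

14

state=q0 head=0 tape=B[0]010100B   (q0,0)→(q1,0,left)
state=q1 head=-1 tape=[B]0010100B   (q1,B)→(q3,1,right)
state=q3 head=0 tape=1[0]010100B   (q3,0)→(q2,0,right)
state=q2 head=1 tape=10[0]10100B   (q2,0)→(q3,0,right)
state=q3 head=2 tape=100[1]0100B   (q3,1)→(q3,1,left)
state=q3 head=1 tape=10[0]10100B   (q3,0)→(q2,0,right)
state=q2 head=2 tape=100[1]0100B   (q2,1)→(q3,1,right)
state=q3 head=3 tape=1001[0]100B   (q3,0)→(q2,0,right)
state=q2 head=4 tape=10010[1]00B   (q2,1)→(q3,1,right)
state=q3 head=5 tape=100101[0]0B   (q3,0)→(q2,0,right)
state=q2 head=6 tape=1001010[0]B   (q2,0)→(q3,0,right)
state=q3 head=7 tape=10010100[B]   (q3,B)→(q1,0,left)
state=q1 head=6 tape=1001010[0]0   (q1,0)→(q0,1,right)
state=q0 head=7 tape=10010101[0]   (q0,0)→(q1,0,left)
state=q1 head=6 tape=1001010[1]0
M halts after 14 transitions.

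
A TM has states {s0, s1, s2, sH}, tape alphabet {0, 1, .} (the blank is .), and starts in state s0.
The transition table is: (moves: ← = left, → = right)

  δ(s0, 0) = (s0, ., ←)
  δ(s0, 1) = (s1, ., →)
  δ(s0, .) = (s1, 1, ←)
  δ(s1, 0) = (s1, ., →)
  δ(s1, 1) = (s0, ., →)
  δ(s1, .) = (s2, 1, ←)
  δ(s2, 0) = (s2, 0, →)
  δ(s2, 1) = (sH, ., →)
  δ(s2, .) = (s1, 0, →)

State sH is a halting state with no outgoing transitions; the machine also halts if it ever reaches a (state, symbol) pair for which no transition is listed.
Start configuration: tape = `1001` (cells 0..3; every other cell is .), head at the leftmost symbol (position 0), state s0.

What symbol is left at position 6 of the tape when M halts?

1

s0 | [1]001...   read 1 → write ., move →, go to s1
s1 | .[0]01...   read 0 → write ., move →, go to s1
s1 | ..[0]1...   read 0 → write ., move →, go to s1
s1 | ...[1]...   read 1 → write ., move →, go to s0
s0 | ....[.]..   read . → write 1, move ←, go to s1
s1 | ...[.]1..   read . → write 1, move ←, go to s2
s2 | ..[.]11..   read . → write 0, move →, go to s1
s1 | ..0[1]1..   read 1 → write ., move →, go to s0
s0 | ..0.[1]..   read 1 → write ., move →, go to s1
s1 | ..0..[.].   read . → write 1, move ←, go to s2
s2 | ..0.[.]1.   read . → write 0, move →, go to s1
s1 | ..0.0[1].   read 1 → write ., move →, go to s0
s0 | ..0.0.[.]   read . → write 1, move ←, go to s1
s1 | ..0.0[.]1   read . → write 1, move ←, go to s2
s2 | ..0.[0]11   read 0 → write 0, move →, go to s2
s2 | ..0.0[1]1   read 1 → write ., move →, go to sH
sH | ..0.0.[1]
Cell 6 holds 1 when M halts.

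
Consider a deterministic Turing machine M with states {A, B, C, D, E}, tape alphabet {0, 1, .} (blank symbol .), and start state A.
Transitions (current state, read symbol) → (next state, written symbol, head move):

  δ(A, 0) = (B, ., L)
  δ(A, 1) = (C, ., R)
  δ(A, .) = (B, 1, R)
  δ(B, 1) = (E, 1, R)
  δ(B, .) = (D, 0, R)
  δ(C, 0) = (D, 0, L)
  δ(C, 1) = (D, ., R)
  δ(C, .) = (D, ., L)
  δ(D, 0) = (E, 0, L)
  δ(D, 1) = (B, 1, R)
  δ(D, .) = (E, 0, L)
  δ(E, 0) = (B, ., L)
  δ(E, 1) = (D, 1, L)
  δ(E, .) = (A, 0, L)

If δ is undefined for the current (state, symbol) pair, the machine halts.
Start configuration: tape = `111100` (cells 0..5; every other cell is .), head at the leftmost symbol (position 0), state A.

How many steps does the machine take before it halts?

14

A | .[1]11100   read 1 → write ., move R, go to C
C | ..[1]1100   read 1 → write ., move R, go to D
D | ...[1]100   read 1 → write 1, move R, go to B
B | ...1[1]00   read 1 → write 1, move R, go to E
E | ...11[0]0   read 0 → write ., move L, go to B
B | ...1[1].0   read 1 → write 1, move R, go to E
E | ...11[.]0   read . → write 0, move L, go to A
A | ...1[1]00   read 1 → write ., move R, go to C
C | ...1.[0]0   read 0 → write 0, move L, go to D
D | ...1[.]00   read . → write 0, move L, go to E
E | ...[1]000   read 1 → write 1, move L, go to D
D | ..[.]1000   read . → write 0, move L, go to E
E | .[.]01000   read . → write 0, move L, go to A
A | [.]001000   read . → write 1, move R, go to B
B | 1[0]01000
M halts after 14 transitions.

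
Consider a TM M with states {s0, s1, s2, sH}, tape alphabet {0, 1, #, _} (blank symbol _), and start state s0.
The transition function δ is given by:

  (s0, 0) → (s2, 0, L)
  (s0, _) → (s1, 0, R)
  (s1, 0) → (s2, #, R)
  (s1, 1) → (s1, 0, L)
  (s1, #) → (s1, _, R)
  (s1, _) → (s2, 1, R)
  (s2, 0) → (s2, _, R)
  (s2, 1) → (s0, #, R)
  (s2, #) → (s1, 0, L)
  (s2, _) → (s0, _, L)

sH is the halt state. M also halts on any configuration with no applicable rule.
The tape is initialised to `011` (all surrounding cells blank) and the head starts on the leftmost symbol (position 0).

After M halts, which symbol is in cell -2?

0

state=s0 head=0 tape=__[0]11   (s0,0)→(s2,0,L)
state=s2 head=-1 tape=_[_]011   (s2,_)→(s0,_,L)
state=s0 head=-2 tape=[_]_011   (s0,_)→(s1,0,R)
state=s1 head=-1 tape=0[_]011   (s1,_)→(s2,1,R)
state=s2 head=0 tape=01[0]11   (s2,0)→(s2,_,R)
state=s2 head=1 tape=01_[1]1   (s2,1)→(s0,#,R)
state=s0 head=2 tape=01_#[1]
Cell -2 holds 0 when M halts.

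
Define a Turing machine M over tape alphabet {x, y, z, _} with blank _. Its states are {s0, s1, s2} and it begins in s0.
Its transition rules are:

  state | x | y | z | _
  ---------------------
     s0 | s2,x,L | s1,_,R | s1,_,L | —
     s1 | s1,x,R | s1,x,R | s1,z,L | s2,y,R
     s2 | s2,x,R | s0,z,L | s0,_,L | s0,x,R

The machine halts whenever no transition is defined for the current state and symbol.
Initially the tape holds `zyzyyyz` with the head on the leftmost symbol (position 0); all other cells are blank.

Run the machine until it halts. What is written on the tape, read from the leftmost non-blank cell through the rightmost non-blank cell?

yx_____yx

state=s0 head=0 tape=_[z]yzyyyz__   (s0,z)→(s1,_,L)
state=s1 head=-1 tape=[_]_yzyyyz__   (s1,_)→(s2,y,R)
state=s2 head=0 tape=y[_]yzyyyz__   (s2,_)→(s0,x,R)
state=s0 head=1 tape=yx[y]zyyyz__   (s0,y)→(s1,_,R)
state=s1 head=2 tape=yx_[z]yyyz__   (s1,z)→(s1,z,L)
state=s1 head=1 tape=yx[_]zyyyz__   (s1,_)→(s2,y,R)
state=s2 head=2 tape=yxy[z]yyyz__   (s2,z)→(s0,_,L)
state=s0 head=1 tape=yx[y]_yyyz__   (s0,y)→(s1,_,R)
state=s1 head=2 tape=yx_[_]yyyz__   (s1,_)→(s2,y,R)
state=s2 head=3 tape=yx_y[y]yyz__   (s2,y)→(s0,z,L)
state=s0 head=2 tape=yx_[y]zyyz__   (s0,y)→(s1,_,R)
state=s1 head=3 tape=yx__[z]yyz__   (s1,z)→(s1,z,L)
state=s1 head=2 tape=yx_[_]zyyz__   (s1,_)→(s2,y,R)
state=s2 head=3 tape=yx_y[z]yyz__   (s2,z)→(s0,_,L)
state=s0 head=2 tape=yx_[y]_yyz__   (s0,y)→(s1,_,R)
state=s1 head=3 tape=yx__[_]yyz__   (s1,_)→(s2,y,R)
state=s2 head=4 tape=yx__y[y]yz__   (s2,y)→(s0,z,L)
state=s0 head=3 tape=yx__[y]zyz__   (s0,y)→(s1,_,R)
state=s1 head=4 tape=yx___[z]yz__   (s1,z)→(s1,z,L)
state=s1 head=3 tape=yx__[_]zyz__   (s1,_)→(s2,y,R)
state=s2 head=4 tape=yx__y[z]yz__   (s2,z)→(s0,_,L)
state=s0 head=3 tape=yx__[y]_yz__   (s0,y)→(s1,_,R)
state=s1 head=4 tape=yx___[_]yz__   (s1,_)→(s2,y,R)
state=s2 head=5 tape=yx___y[y]z__   (s2,y)→(s0,z,L)
state=s0 head=4 tape=yx___[y]zz__   (s0,y)→(s1,_,R)
state=s1 head=5 tape=yx____[z]z__   (s1,z)→(s1,z,L)
state=s1 head=4 tape=yx___[_]zz__   (s1,_)→(s2,y,R)
state=s2 head=5 tape=yx___y[z]z__   (s2,z)→(s0,_,L)
state=s0 head=4 tape=yx___[y]_z__   (s0,y)→(s1,_,R)
state=s1 head=5 tape=yx____[_]z__   (s1,_)→(s2,y,R)
state=s2 head=6 tape=yx____y[z]__   (s2,z)→(s0,_,L)
state=s0 head=5 tape=yx____[y]___   (s0,y)→(s1,_,R)
state=s1 head=6 tape=yx_____[_]__   (s1,_)→(s2,y,R)
state=s2 head=7 tape=yx_____y[_]_   (s2,_)→(s0,x,R)
state=s0 head=8 tape=yx_____yx[_]
The non-blank tape span at halt is yx_____yx.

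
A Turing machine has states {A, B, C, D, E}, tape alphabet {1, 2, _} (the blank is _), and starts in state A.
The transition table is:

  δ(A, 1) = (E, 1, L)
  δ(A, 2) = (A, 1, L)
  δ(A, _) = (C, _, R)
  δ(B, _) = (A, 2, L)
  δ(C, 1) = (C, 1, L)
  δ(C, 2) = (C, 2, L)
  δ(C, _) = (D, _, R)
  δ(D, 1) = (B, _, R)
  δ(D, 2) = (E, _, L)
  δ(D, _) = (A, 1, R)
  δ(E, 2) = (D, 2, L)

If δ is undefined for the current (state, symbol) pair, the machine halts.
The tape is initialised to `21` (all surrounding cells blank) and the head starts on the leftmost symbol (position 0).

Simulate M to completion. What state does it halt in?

B

state=A head=0 tape=_[2]1   (A,2)→(A,1,L)
state=A head=-1 tape=[_]11   (A,_)→(C,_,R)
state=C head=0 tape=_[1]1   (C,1)→(C,1,L)
state=C head=-1 tape=[_]11   (C,_)→(D,_,R)
state=D head=0 tape=_[1]1   (D,1)→(B,_,R)
state=B head=1 tape=__[1]
No transition is defined for (B, 1); M halts in state B.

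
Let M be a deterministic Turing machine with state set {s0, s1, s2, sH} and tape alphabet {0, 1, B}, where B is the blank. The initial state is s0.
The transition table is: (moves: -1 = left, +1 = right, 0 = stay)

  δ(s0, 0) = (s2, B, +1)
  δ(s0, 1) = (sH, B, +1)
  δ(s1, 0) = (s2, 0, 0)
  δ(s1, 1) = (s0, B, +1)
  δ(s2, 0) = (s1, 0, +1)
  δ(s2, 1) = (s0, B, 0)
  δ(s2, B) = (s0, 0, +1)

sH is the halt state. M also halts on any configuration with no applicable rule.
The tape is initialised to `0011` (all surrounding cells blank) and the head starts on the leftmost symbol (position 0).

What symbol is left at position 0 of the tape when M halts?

state=s0 head=0 tape=[0]011B   (s0,0)→(s2,B,+1)
state=s2 head=1 tape=B[0]11B   (s2,0)→(s1,0,+1)
state=s1 head=2 tape=B0[1]1B   (s1,1)→(s0,B,+1)
state=s0 head=3 tape=B0B[1]B   (s0,1)→(sH,B,+1)
state=sH head=4 tape=B0BB[B]
Cell 0 holds B when M halts.

B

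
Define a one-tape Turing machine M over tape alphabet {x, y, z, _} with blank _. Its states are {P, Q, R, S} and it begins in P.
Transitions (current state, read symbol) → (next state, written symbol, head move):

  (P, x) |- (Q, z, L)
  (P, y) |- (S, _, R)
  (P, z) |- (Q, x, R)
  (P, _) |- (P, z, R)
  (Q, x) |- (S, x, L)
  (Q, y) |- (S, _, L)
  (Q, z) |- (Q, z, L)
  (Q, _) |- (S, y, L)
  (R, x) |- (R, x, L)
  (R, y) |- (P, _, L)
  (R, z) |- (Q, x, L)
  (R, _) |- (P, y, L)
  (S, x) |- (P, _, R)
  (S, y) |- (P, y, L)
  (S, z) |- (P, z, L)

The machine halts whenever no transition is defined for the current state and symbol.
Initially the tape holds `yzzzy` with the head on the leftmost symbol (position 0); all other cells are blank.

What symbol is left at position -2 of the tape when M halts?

state=P head=0 tape=___[y]zzzy   (P,y)→(S,_,R)
state=S head=1 tape=____[z]zzy   (S,z)→(P,z,L)
state=P head=0 tape=___[_]zzzy   (P,_)→(P,z,R)
state=P head=1 tape=___z[z]zzy   (P,z)→(Q,x,R)
state=Q head=2 tape=___zx[z]zy   (Q,z)→(Q,z,L)
state=Q head=1 tape=___z[x]zzy   (Q,x)→(S,x,L)
state=S head=0 tape=___[z]xzzy   (S,z)→(P,z,L)
state=P head=-1 tape=__[_]zxzzy   (P,_)→(P,z,R)
state=P head=0 tape=__z[z]xzzy   (P,z)→(Q,x,R)
state=Q head=1 tape=__zx[x]zzy   (Q,x)→(S,x,L)
state=S head=0 tape=__z[x]xzzy   (S,x)→(P,_,R)
state=P head=1 tape=__z_[x]zzy   (P,x)→(Q,z,L)
state=Q head=0 tape=__z[_]zzzy   (Q,_)→(S,y,L)
state=S head=-1 tape=__[z]yzzzy   (S,z)→(P,z,L)
state=P head=-2 tape=_[_]zyzzzy   (P,_)→(P,z,R)
state=P head=-1 tape=_z[z]yzzzy   (P,z)→(Q,x,R)
state=Q head=0 tape=_zx[y]zzzy   (Q,y)→(S,_,L)
state=S head=-1 tape=_z[x]_zzzy   (S,x)→(P,_,R)
state=P head=0 tape=_z_[_]zzzy   (P,_)→(P,z,R)
state=P head=1 tape=_z_z[z]zzy   (P,z)→(Q,x,R)
state=Q head=2 tape=_z_zx[z]zy   (Q,z)→(Q,z,L)
state=Q head=1 tape=_z_z[x]zzy   (Q,x)→(S,x,L)
state=S head=0 tape=_z_[z]xzzy   (S,z)→(P,z,L)
state=P head=-1 tape=_z[_]zxzzy   (P,_)→(P,z,R)
state=P head=0 tape=_zz[z]xzzy   (P,z)→(Q,x,R)
state=Q head=1 tape=_zzx[x]zzy   (Q,x)→(S,x,L)
state=S head=0 tape=_zz[x]xzzy   (S,x)→(P,_,R)
state=P head=1 tape=_zz_[x]zzy   (P,x)→(Q,z,L)
state=Q head=0 tape=_zz[_]zzzy   (Q,_)→(S,y,L)
state=S head=-1 tape=_z[z]yzzzy   (S,z)→(P,z,L)
state=P head=-2 tape=_[z]zyzzzy   (P,z)→(Q,x,R)
state=Q head=-1 tape=_x[z]yzzzy   (Q,z)→(Q,z,L)
state=Q head=-2 tape=_[x]zyzzzy   (Q,x)→(S,x,L)
state=S head=-3 tape=[_]xzyzzzy
Cell -2 holds x when M halts.

x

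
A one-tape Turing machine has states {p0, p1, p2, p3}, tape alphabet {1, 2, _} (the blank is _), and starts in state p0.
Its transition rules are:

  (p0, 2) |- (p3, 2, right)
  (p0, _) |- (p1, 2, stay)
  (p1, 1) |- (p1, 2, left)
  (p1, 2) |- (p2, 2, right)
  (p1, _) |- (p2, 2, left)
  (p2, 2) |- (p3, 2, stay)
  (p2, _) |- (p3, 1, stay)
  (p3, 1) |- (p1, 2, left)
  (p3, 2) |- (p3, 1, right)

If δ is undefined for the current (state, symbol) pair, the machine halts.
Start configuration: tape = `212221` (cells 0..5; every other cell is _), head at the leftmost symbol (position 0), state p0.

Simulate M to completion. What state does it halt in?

p0 | [2]12221_   read 2 → write 2, move right, go to p3
p3 | 2[1]2221_   read 1 → write 2, move left, go to p1
p1 | [2]22221_   read 2 → write 2, move right, go to p2
p2 | 2[2]2221_   read 2 → write 2, move stay, go to p3
p3 | 2[2]2221_   read 2 → write 1, move right, go to p3
p3 | 21[2]221_   read 2 → write 1, move right, go to p3
p3 | 211[2]21_   read 2 → write 1, move right, go to p3
p3 | 2111[2]1_   read 2 → write 1, move right, go to p3
p3 | 21111[1]_   read 1 → write 2, move left, go to p1
p1 | 2111[1]2_   read 1 → write 2, move left, go to p1
p1 | 211[1]22_   read 1 → write 2, move left, go to p1
p1 | 21[1]222_   read 1 → write 2, move left, go to p1
p1 | 2[1]2222_   read 1 → write 2, move left, go to p1
p1 | [2]22222_   read 2 → write 2, move right, go to p2
p2 | 2[2]2222_   read 2 → write 2, move stay, go to p3
p3 | 2[2]2222_   read 2 → write 1, move right, go to p3
p3 | 21[2]222_   read 2 → write 1, move right, go to p3
p3 | 211[2]22_   read 2 → write 1, move right, go to p3
p3 | 2111[2]2_   read 2 → write 1, move right, go to p3
p3 | 21111[2]_   read 2 → write 1, move right, go to p3
p3 | 211111[_]
No transition is defined for (p3, _); M halts in state p3.

p3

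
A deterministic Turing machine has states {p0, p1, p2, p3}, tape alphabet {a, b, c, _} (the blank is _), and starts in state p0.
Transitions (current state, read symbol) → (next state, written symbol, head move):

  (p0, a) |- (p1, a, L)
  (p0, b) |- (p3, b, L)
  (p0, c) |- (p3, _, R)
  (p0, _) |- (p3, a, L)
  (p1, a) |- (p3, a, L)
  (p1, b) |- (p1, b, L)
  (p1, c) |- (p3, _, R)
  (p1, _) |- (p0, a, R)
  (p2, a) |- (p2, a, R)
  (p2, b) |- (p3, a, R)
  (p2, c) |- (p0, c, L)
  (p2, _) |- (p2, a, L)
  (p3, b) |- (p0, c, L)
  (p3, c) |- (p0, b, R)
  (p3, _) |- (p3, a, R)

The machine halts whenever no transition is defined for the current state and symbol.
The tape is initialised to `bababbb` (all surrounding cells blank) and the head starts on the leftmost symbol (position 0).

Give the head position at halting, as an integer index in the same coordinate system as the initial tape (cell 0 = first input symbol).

-2

p0 | ___[b]ababbb   read b → write b, move L, go to p3
p3 | __[_]bababbb   read _ → write a, move R, go to p3
p3 | __a[b]ababbb   read b → write c, move L, go to p0
p0 | __[a]cababbb   read a → write a, move L, go to p1
p1 | _[_]acababbb   read _ → write a, move R, go to p0
p0 | _a[a]cababbb   read a → write a, move L, go to p1
p1 | _[a]acababbb   read a → write a, move L, go to p3
p3 | [_]aacababbb   read _ → write a, move R, go to p3
p3 | a[a]acababbb
At halt the head is at cell -2.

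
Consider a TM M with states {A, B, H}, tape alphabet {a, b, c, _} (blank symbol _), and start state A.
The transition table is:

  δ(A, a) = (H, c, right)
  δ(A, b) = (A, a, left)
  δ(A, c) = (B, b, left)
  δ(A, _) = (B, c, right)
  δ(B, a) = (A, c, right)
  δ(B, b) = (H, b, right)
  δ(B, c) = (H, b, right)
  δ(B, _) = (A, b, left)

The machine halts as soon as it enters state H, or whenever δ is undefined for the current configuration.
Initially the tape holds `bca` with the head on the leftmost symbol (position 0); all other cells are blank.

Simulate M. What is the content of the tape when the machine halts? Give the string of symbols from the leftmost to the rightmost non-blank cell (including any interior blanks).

state=A head=0 tape=_[b]ca   (A,b)→(A,a,left)
state=A head=-1 tape=[_]aca   (A,_)→(B,c,right)
state=B head=0 tape=c[a]ca   (B,a)→(A,c,right)
state=A head=1 tape=cc[c]a   (A,c)→(B,b,left)
state=B head=0 tape=c[c]ba   (B,c)→(H,b,right)
state=H head=1 tape=cb[b]a
The non-blank tape span at halt is cbba.

cbba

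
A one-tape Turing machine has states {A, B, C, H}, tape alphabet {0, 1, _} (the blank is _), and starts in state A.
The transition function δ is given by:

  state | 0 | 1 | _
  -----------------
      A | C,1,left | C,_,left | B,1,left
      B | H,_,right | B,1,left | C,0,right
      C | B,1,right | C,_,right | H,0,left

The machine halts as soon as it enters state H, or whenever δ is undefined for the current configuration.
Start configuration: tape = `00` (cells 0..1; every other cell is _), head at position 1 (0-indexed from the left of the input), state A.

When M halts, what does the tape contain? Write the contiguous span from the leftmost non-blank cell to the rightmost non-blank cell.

0__0

state=A head=1 tape=_0[0]_   (A,0)→(C,1,left)
state=C head=0 tape=_[0]1_   (C,0)→(B,1,right)
state=B head=1 tape=_1[1]_   (B,1)→(B,1,left)
state=B head=0 tape=_[1]1_   (B,1)→(B,1,left)
state=B head=-1 tape=[_]11_   (B,_)→(C,0,right)
state=C head=0 tape=0[1]1_   (C,1)→(C,_,right)
state=C head=1 tape=0_[1]_   (C,1)→(C,_,right)
state=C head=2 tape=0__[_]   (C,_)→(H,0,left)
state=H head=1 tape=0_[_]0
The non-blank tape span at halt is 0__0.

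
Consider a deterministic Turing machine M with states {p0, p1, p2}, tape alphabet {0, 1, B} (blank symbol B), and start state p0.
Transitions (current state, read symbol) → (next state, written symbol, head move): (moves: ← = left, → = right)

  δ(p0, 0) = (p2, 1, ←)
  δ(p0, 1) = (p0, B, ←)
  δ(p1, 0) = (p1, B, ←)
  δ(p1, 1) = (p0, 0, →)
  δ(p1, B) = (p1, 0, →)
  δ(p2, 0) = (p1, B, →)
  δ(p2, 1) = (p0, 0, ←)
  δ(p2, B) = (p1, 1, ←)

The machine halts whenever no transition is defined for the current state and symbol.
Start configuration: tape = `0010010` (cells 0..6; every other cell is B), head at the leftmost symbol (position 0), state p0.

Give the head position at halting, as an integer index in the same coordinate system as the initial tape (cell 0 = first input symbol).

0

state=p0 head=0 tape=BB[0]010010   (p0,0)→(p2,1,←)
state=p2 head=-1 tape=B[B]1010010   (p2,B)→(p1,1,←)
state=p1 head=-2 tape=[B]11010010   (p1,B)→(p1,0,→)
state=p1 head=-1 tape=0[1]1010010   (p1,1)→(p0,0,→)
state=p0 head=0 tape=00[1]010010   (p0,1)→(p0,B,←)
state=p0 head=-1 tape=0[0]B010010   (p0,0)→(p2,1,←)
state=p2 head=-2 tape=[0]1B010010   (p2,0)→(p1,B,→)
state=p1 head=-1 tape=B[1]B010010   (p1,1)→(p0,0,→)
state=p0 head=0 tape=B0[B]010010
At halt the head is at cell 0.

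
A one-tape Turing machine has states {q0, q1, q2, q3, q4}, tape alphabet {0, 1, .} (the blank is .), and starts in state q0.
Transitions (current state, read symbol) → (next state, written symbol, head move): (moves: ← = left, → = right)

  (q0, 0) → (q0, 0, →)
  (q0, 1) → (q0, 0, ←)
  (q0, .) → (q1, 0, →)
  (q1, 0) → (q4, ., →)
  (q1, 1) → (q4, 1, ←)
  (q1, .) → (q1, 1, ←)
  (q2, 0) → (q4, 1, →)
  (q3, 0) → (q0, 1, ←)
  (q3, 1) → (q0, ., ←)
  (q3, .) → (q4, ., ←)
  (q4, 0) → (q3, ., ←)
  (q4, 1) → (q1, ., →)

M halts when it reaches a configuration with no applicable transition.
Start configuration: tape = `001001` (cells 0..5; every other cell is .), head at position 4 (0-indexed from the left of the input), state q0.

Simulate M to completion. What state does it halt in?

q4

q0 | 0010[0]1...   read 0 → write 0, move →, go to q0
q0 | 00100[1]...   read 1 → write 0, move ←, go to q0
q0 | 0010[0]0...   read 0 → write 0, move →, go to q0
q0 | 00100[0]...   read 0 → write 0, move →, go to q0
q0 | 001000[.]..   read . → write 0, move →, go to q1
q1 | 0010000[.].   read . → write 1, move ←, go to q1
q1 | 001000[0]1.   read 0 → write ., move →, go to q4
q4 | 001000.[1].   read 1 → write ., move →, go to q1
q1 | 001000..[.]   read . → write 1, move ←, go to q1
q1 | 001000.[.]1   read . → write 1, move ←, go to q1
q1 | 001000[.]11   read . → write 1, move ←, go to q1
q1 | 00100[0]111   read 0 → write ., move →, go to q4
q4 | 00100.[1]11   read 1 → write ., move →, go to q1
q1 | 00100..[1]1   read 1 → write 1, move ←, go to q4
q4 | 00100.[.]11
No transition is defined for (q4, .); M halts in state q4.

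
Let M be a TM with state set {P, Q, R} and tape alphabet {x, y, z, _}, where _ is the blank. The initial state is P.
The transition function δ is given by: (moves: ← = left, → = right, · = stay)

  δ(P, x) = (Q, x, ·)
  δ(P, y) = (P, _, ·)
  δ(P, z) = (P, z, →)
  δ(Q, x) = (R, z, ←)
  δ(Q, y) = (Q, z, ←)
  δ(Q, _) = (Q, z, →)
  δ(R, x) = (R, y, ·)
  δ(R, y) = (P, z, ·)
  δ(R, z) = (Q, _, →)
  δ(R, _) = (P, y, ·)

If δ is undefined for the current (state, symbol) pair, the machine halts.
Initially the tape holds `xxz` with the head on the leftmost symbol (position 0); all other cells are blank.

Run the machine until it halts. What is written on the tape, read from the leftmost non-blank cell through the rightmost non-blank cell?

P | _[x]xz   read x → write x, move ·, go to Q
Q | _[x]xz   read x → write z, move ←, go to R
R | [_]zxz   read _ → write y, move ·, go to P
P | [y]zxz   read y → write _, move ·, go to P
P | [_]zxz
The non-blank tape span at halt is zxz.

zxz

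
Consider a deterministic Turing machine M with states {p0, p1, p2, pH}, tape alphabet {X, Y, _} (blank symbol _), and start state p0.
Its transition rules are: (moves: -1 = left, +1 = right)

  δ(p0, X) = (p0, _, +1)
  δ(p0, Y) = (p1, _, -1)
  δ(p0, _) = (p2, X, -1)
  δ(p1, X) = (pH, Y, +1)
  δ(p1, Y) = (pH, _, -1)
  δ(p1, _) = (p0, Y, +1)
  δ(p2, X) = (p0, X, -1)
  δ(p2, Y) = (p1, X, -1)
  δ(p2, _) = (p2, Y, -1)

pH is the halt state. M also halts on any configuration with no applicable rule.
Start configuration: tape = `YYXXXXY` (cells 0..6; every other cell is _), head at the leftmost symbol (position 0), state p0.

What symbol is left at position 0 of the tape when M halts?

_

p0 | __[Y]YXXXXY_   read Y → write _, move -1, go to p1
p1 | _[_]_YXXXXY_   read _ → write Y, move +1, go to p0
p0 | _Y[_]YXXXXY_   read _ → write X, move -1, go to p2
p2 | _[Y]XYXXXXY_   read Y → write X, move -1, go to p1
p1 | [_]XXYXXXXY_   read _ → write Y, move +1, go to p0
p0 | Y[X]XYXXXXY_   read X → write _, move +1, go to p0
p0 | Y_[X]YXXXXY_   read X → write _, move +1, go to p0
p0 | Y__[Y]XXXXY_   read Y → write _, move -1, go to p1
p1 | Y_[_]_XXXXY_   read _ → write Y, move +1, go to p0
p0 | Y_Y[_]XXXXY_   read _ → write X, move -1, go to p2
p2 | Y_[Y]XXXXXY_   read Y → write X, move -1, go to p1
p1 | Y[_]XXXXXXY_   read _ → write Y, move +1, go to p0
p0 | YY[X]XXXXXY_   read X → write _, move +1, go to p0
p0 | YY_[X]XXXXY_   read X → write _, move +1, go to p0
p0 | YY__[X]XXXY_   read X → write _, move +1, go to p0
p0 | YY___[X]XXY_   read X → write _, move +1, go to p0
p0 | YY____[X]XY_   read X → write _, move +1, go to p0
p0 | YY_____[X]Y_   read X → write _, move +1, go to p0
p0 | YY______[Y]_   read Y → write _, move -1, go to p1
p1 | YY_____[_]__   read _ → write Y, move +1, go to p0
p0 | YY_____Y[_]_   read _ → write X, move -1, go to p2
p2 | YY_____[Y]X_   read Y → write X, move -1, go to p1
p1 | YY____[_]XX_   read _ → write Y, move +1, go to p0
p0 | YY____Y[X]X_   read X → write _, move +1, go to p0
p0 | YY____Y_[X]_   read X → write _, move +1, go to p0
p0 | YY____Y__[_]   read _ → write X, move -1, go to p2
p2 | YY____Y_[_]X   read _ → write Y, move -1, go to p2
p2 | YY____Y[_]YX   read _ → write Y, move -1, go to p2
p2 | YY____[Y]YYX   read Y → write X, move -1, go to p1
p1 | YY___[_]XYYX   read _ → write Y, move +1, go to p0
p0 | YY___Y[X]YYX   read X → write _, move +1, go to p0
p0 | YY___Y_[Y]YX   read Y → write _, move -1, go to p1
p1 | YY___Y[_]_YX   read _ → write Y, move +1, go to p0
p0 | YY___YY[_]YX   read _ → write X, move -1, go to p2
p2 | YY___Y[Y]XYX   read Y → write X, move -1, go to p1
p1 | YY___[Y]XXYX   read Y → write _, move -1, go to pH
pH | YY__[_]_XXYX
Cell 0 holds _ when M halts.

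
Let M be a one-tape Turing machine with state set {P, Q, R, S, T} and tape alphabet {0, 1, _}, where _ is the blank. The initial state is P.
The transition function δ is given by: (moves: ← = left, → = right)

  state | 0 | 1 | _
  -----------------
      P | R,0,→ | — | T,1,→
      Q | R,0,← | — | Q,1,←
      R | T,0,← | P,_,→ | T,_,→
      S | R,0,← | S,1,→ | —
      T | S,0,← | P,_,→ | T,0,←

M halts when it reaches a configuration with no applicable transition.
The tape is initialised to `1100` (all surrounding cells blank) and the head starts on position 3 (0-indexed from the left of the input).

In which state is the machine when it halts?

state=P head=3 tape=110[0]__   (P,0)→(R,0,→)
state=R head=4 tape=1100[_]_   (R,_)→(T,_,→)
state=T head=5 tape=1100_[_]   (T,_)→(T,0,←)
state=T head=4 tape=1100[_]0   (T,_)→(T,0,←)
state=T head=3 tape=110[0]00   (T,0)→(S,0,←)
state=S head=2 tape=11[0]000   (S,0)→(R,0,←)
state=R head=1 tape=1[1]0000   (R,1)→(P,_,→)
state=P head=2 tape=1_[0]000   (P,0)→(R,0,→)
state=R head=3 tape=1_0[0]00   (R,0)→(T,0,←)
state=T head=2 tape=1_[0]000   (T,0)→(S,0,←)
state=S head=1 tape=1[_]0000
No transition is defined for (S, _); M halts in state S.

S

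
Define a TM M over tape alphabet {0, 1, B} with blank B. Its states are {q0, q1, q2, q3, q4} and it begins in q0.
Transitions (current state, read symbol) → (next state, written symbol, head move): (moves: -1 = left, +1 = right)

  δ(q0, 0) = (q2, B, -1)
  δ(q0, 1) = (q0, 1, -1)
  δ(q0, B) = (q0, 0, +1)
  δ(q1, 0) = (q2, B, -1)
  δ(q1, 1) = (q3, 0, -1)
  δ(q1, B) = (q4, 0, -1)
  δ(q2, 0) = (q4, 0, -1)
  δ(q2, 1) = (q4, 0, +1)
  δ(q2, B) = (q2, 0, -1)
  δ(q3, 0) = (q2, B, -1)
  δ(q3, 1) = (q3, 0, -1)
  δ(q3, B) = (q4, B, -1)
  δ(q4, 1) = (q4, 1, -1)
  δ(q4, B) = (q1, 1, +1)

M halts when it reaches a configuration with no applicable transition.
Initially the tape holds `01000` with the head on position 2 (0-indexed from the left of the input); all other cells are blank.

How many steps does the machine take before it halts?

q0 | 01[0]00B   read 0 → write B, move -1, go to q2
q2 | 0[1]B00B   read 1 → write 0, move +1, go to q4
q4 | 00[B]00B   read B → write 1, move +1, go to q1
q1 | 001[0]0B   read 0 → write B, move -1, go to q2
q2 | 00[1]B0B   read 1 → write 0, move +1, go to q4
q4 | 000[B]0B   read B → write 1, move +1, go to q1
q1 | 0001[0]B   read 0 → write B, move -1, go to q2
q2 | 000[1]BB   read 1 → write 0, move +1, go to q4
q4 | 0000[B]B   read B → write 1, move +1, go to q1
q1 | 00001[B]   read B → write 0, move -1, go to q4
q4 | 0000[1]0   read 1 → write 1, move -1, go to q4
q4 | 000[0]10
M halts after 11 transitions.

11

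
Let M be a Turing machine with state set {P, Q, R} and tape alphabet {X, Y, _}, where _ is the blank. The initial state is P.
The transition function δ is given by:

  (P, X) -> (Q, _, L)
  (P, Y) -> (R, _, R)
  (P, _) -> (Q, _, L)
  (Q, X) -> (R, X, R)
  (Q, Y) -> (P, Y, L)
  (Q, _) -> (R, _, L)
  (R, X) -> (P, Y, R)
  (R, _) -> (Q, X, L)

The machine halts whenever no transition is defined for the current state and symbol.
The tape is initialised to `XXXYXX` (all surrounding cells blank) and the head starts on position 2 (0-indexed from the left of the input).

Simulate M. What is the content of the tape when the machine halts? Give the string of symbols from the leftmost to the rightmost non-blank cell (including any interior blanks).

state=P head=2 tape=XX[X]YXX   (P,X)→(Q,_,L)
state=Q head=1 tape=X[X]_YXX   (Q,X)→(R,X,R)
state=R head=2 tape=XX[_]YXX   (R,_)→(Q,X,L)
state=Q head=1 tape=X[X]XYXX   (Q,X)→(R,X,R)
state=R head=2 tape=XX[X]YXX   (R,X)→(P,Y,R)
state=P head=3 tape=XXY[Y]XX   (P,Y)→(R,_,R)
state=R head=4 tape=XXY_[X]X   (R,X)→(P,Y,R)
state=P head=5 tape=XXY_Y[X]   (P,X)→(Q,_,L)
state=Q head=4 tape=XXY_[Y]_   (Q,Y)→(P,Y,L)
state=P head=3 tape=XXY[_]Y_   (P,_)→(Q,_,L)
state=Q head=2 tape=XX[Y]_Y_   (Q,Y)→(P,Y,L)
state=P head=1 tape=X[X]Y_Y_   (P,X)→(Q,_,L)
state=Q head=0 tape=[X]_Y_Y_   (Q,X)→(R,X,R)
state=R head=1 tape=X[_]Y_Y_   (R,_)→(Q,X,L)
state=Q head=0 tape=[X]XY_Y_   (Q,X)→(R,X,R)
state=R head=1 tape=X[X]Y_Y_   (R,X)→(P,Y,R)
state=P head=2 tape=XY[Y]_Y_   (P,Y)→(R,_,R)
state=R head=3 tape=XY_[_]Y_   (R,_)→(Q,X,L)
state=Q head=2 tape=XY[_]XY_   (Q,_)→(R,_,L)
state=R head=1 tape=X[Y]_XY_
The non-blank tape span at halt is XY_XY.

XY_XY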